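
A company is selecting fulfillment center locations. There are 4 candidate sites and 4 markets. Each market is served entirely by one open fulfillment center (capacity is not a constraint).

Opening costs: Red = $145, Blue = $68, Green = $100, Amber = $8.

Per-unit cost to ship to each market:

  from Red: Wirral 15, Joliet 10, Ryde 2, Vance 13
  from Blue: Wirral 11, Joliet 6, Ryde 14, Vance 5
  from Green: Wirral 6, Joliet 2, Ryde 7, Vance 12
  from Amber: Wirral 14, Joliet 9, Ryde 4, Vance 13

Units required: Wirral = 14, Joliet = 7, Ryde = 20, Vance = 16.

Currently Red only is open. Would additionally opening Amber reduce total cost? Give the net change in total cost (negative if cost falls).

Current service cost with {Red}: 528.
Adding Amber: each market re-picks its cheapest; new service cost 507, saving 21.
Extra fixed cost: 8. Net change = 8 − 21 = -13.
(Totals: 673 → 660.)

Yes — net change −13 (cost falls by 13).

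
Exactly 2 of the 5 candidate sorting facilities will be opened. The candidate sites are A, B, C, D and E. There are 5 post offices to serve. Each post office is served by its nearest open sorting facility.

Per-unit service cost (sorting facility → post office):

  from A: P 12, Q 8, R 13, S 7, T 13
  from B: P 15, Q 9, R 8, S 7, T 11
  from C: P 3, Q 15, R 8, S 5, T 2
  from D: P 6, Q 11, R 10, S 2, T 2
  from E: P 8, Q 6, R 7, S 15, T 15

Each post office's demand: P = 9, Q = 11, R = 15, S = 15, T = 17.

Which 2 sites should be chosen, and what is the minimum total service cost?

Choose D and E; total service cost 289.

With exactly 2 open, each post office uses its cheapest among the chosen.
{D, E}: P→D 6·9=54, Q→E 6·11=66, R→E 7·15=105, S→D 2·15=30, T→D 2·17=34. Service cost 289.
{C, E}: service cost 307
{C, D}: service cost 332
Among all 10 size-2 choices, {D, E} is lowest.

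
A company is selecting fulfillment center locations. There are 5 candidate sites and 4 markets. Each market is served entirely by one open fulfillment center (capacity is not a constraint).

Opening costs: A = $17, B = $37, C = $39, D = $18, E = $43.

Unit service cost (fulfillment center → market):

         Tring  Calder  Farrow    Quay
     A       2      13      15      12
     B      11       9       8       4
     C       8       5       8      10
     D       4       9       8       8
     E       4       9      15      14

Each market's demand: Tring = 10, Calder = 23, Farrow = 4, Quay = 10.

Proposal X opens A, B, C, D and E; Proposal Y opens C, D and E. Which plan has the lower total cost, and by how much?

Proposal X: {A, B, C, D, E}: Tring→A 2·10=20, Calder→C 5·23=115, Farrow→B 8·4=32, Quay→B 4·10=40. Service 207; fixed 154; total 361.
Proposal Y: {C, D, E}: Tring→D 4·10=40, Calder→C 5·23=115, Farrow→C 8·4=32, Quay→D 8·10=80. Service 267; fixed 100; total 367.
Difference: |361 − 367| = 6.

Proposal X is cheaper by 6.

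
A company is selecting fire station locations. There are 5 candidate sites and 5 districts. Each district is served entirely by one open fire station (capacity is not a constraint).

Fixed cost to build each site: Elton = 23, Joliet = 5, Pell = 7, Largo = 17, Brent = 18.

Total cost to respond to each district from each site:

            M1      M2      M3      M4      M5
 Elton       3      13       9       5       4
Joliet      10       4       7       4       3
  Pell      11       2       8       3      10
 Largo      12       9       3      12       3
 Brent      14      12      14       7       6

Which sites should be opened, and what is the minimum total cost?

For any fixed open set, each district goes to its cheapest open site; total = fixed + service.
{Joliet}: M1→Joliet 10, M2→Joliet 4, M3→Joliet 7, M4→Joliet 4, M5→Joliet 3. Service 28; fixed 5; total 33.
{Joliet, Pell}: M1→Joliet 10, M2→Pell 2, M3→Joliet 7, M4→Pell 3, M5→Joliet 3. Service 25; fixed 12; total 37.
{Pell}: M1→Pell 11, M2→Pell 2, M3→Pell 8, M4→Pell 3, M5→Pell 10. Service 34; fixed 7; total 41.
{Elton, Joliet, Pell, Largo, Brent}: service 14 + fixed 70 = 84
No other subset beats 33.

Open Joliet only; minimum total cost 33.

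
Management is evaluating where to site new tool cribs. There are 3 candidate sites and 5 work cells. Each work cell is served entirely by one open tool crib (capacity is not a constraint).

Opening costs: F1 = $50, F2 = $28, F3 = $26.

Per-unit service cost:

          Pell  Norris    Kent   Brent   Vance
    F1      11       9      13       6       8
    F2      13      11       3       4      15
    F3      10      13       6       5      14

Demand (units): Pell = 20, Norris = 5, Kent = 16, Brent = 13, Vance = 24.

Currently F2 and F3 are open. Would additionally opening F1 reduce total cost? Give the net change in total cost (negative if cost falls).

Current service cost with {F2, F3}: 691.
Adding F1: each work cell re-picks its cheapest; new service cost 537, saving 154.
Extra fixed cost: 50. Net change = 50 − 154 = -104.
(Totals: 745 → 641.)

Yes — net change −104 (cost falls by 104).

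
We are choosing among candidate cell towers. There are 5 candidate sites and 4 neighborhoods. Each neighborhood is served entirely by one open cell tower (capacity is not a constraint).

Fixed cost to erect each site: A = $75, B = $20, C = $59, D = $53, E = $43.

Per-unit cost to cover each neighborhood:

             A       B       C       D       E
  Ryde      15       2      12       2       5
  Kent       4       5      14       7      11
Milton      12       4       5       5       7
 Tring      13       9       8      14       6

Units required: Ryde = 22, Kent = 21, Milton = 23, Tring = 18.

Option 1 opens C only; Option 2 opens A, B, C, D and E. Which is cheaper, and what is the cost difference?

Option 1: {C}: Ryde→C 12·22=264, Kent→C 14·21=294, Milton→C 5·23=115, Tring→C 8·18=144. Service 817; fixed 59; total 876.
Option 2: {A, B, C, D, E}: Ryde→B 2·22=44, Kent→A 4·21=84, Milton→B 4·23=92, Tring→E 6·18=108. Service 328; fixed 250; total 578.
Difference: |876 − 578| = 298.

Option 2 is cheaper by 298.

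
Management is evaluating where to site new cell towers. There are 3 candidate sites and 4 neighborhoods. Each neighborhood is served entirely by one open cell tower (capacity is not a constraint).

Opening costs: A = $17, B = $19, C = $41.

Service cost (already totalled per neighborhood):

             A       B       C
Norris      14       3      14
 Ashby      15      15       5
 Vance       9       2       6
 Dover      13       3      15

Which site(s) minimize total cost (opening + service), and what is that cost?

For any fixed open set, each neighborhood goes to its cheapest open site; total = fixed + service.
{B}: Norris→B 3, Ashby→B 15, Vance→B 2, Dover→B 3. Service 23; fixed 19; total 42.
{A, B}: service 23 + fixed 36 = 59
{A}: service 51 + fixed 17 = 68
{A, B, C}: Norris→B 3, Ashby→C 5, Vance→B 2, Dover→B 3. Service 13; fixed 77; total 90.
No other subset beats 42.

Open B only; minimum total cost 42.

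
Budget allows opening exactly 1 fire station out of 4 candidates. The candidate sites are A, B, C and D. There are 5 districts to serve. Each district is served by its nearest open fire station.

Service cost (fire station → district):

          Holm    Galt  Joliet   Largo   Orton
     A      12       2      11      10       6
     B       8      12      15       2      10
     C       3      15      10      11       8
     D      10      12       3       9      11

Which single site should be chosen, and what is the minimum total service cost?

Choose A only; total service cost 41.

With exactly 1 open, each district uses its cheapest among the chosen.
{A}: Holm→A 12, Galt→A 2, Joliet→A 11, Largo→A 10, Orton→A 6. Service cost 41.
{D}: service cost 45
{B}: service cost 47
Among all 4 size-1 choices, {A} is lowest.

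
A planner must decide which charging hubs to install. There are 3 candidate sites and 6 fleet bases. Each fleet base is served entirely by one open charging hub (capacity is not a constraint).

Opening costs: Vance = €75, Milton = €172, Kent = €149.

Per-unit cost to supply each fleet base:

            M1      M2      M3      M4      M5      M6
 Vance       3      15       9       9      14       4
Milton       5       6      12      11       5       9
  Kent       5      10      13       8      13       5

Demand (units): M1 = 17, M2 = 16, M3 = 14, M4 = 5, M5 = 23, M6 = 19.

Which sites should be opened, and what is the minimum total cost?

Open Vance and Milton; minimum total cost 756.

For any fixed open set, each fleet base goes to its cheapest open site; total = fixed + service.
{Vance, Milton}: M1→Vance 3·17=51, M2→Milton 6·16=96, M3→Vance 9·14=126, M4→Vance 9·5=45, M5→Milton 5·23=115, M6→Vance 4·19=76. Service 509; fixed 247; total 756.
{Milton}: M1→Milton 5·17=85, M2→Milton 6·16=96, M3→Milton 12·14=168, M4→Milton 11·5=55, M5→Milton 5·23=115, M6→Milton 9·19=171. Service 690; fixed 172; total 862.
{Vance, Milton, Kent}: M1→Vance 3·17=51, M2→Milton 6·16=96, M3→Vance 9·14=126, M4→Kent 8·5=40, M5→Milton 5·23=115, M6→Vance 4·19=76. Service 504; fixed 396; total 900.
{Vance}: service 860 + fixed 75 = 935
No other subset beats 756.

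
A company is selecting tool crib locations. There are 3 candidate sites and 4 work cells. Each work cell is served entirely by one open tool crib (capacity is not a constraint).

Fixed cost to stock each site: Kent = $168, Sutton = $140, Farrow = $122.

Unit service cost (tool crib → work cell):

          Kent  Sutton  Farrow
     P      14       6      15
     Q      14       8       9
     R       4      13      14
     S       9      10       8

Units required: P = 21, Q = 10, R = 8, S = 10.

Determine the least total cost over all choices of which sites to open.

For any fixed open set, each work cell goes to its cheapest open site; total = fixed + service.
{Sutton}: P→Sutton 6·21=126, Q→Sutton 8·10=80, R→Sutton 13·8=104, S→Sutton 10·10=100. Service 410; fixed 140; total 550.
{Kent, Sutton}: P→Sutton 6·21=126, Q→Sutton 8·10=80, R→Kent 4·8=32, S→Kent 9·10=90. Service 328; fixed 308; total 636.
{Sutton, Farrow}: service 390 + fixed 262 = 652
{Kent, Sutton, Farrow}: P→Sutton 6·21=126, Q→Sutton 8·10=80, R→Kent 4·8=32, S→Farrow 8·10=80. Service 318; fixed 430; total 748.
No other subset beats 550.

Minimum total cost: 550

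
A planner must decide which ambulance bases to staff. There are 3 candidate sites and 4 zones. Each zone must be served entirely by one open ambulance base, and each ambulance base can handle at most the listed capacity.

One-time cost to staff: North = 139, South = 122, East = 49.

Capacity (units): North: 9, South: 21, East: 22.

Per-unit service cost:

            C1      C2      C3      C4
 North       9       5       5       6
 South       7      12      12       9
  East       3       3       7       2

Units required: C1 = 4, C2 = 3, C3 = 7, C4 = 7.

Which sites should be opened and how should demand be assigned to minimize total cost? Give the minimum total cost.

Minimum total cost: 133

Open {East}: C1→East 3·4=12, C2→East 3·3=9, C3→East 7·7=49, C4→East 2·7=14.
Loads: East carries 21/22. Service 84; fixed 49; total 133.
Next best feasible plan costs 255.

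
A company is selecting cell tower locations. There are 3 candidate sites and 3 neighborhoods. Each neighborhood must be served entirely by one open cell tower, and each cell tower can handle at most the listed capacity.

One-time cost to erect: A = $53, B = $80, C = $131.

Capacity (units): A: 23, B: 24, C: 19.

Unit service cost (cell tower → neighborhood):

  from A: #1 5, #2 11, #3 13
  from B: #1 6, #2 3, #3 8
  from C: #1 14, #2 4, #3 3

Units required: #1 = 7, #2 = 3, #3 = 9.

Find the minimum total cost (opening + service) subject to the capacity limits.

Open {B}: #1→B 6·7=42, #2→B 3·3=9, #3→B 8·9=72.
Loads: B carries 19/24. Service 123; fixed 80; total 203.
Next best feasible plan costs 238.

Minimum total cost: 203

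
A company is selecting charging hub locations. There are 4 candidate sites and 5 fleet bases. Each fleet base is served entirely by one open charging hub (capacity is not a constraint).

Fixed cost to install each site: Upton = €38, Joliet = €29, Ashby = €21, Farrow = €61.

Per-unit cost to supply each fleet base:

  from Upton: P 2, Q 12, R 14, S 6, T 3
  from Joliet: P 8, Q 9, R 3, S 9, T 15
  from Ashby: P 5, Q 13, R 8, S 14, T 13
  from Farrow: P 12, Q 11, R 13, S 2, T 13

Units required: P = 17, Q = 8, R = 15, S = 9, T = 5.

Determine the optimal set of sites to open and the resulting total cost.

Open Upton and Joliet; minimum total cost 287.

For any fixed open set, each fleet base goes to its cheapest open site; total = fixed + service.
{Upton, Joliet}: P→Upton 2·17=34, Q→Joliet 9·8=72, R→Joliet 3·15=45, S→Upton 6·9=54, T→Upton 3·5=15. Service 220; fixed 67; total 287.
{Upton, Joliet, Ashby}: service 220 + fixed 88 = 308
{Upton, Joliet, Farrow}: service 184 + fixed 128 = 312
{Upton, Joliet, Ashby, Farrow}: service 184 + fixed 149 = 333
No other subset beats 287.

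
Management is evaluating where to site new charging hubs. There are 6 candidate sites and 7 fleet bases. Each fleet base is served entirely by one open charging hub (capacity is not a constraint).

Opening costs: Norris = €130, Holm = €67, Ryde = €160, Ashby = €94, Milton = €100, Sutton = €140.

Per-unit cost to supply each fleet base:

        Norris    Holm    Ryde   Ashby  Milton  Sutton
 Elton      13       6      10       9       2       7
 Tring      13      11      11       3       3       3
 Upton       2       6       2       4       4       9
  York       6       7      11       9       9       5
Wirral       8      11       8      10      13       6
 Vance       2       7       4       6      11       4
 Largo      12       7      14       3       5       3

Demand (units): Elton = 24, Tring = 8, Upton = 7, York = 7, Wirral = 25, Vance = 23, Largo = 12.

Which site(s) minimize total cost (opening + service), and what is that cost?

For any fixed open set, each fleet base goes to its cheapest open site; total = fixed + service.
{Milton, Sutton}: Elton→Milton 2·24=48, Tring→Milton 3·8=24, Upton→Milton 4·7=28, York→Sutton 5·7=35, Wirral→Sutton 6·25=150, Vance→Sutton 4·23=92, Largo→Sutton 3·12=36. Service 413; fixed 240; total 653.
{Norris, Milton}: service 434 + fixed 230 = 664
{Sutton}: Elton→Sutton 7·24=168, Tring→Sutton 3·8=24, Upton→Sutton 9·7=63, York→Sutton 5·7=35, Wirral→Sutton 6·25=150, Vance→Sutton 4·23=92, Largo→Sutton 3·12=36. Service 568; fixed 140; total 708.
{Norris, Holm, Ryde, Ashby, Milton, Sutton}: service 353 + fixed 691 = 1044
No other subset beats 653.

Open Milton and Sutton; minimum total cost 653.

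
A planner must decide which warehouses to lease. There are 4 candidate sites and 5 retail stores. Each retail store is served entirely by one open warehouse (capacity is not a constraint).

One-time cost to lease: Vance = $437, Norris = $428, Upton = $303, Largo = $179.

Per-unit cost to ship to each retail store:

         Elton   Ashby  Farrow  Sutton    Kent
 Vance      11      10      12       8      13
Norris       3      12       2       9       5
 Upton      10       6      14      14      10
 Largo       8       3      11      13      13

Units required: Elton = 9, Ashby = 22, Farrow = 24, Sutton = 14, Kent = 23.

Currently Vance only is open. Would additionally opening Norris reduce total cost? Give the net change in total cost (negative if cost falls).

Current service cost with {Vance}: 1018.
Adding Norris: each retail store re-picks its cheapest; new service cost 522, saving 496.
Extra fixed cost: 428. Net change = 428 − 496 = -68.
(Totals: 1455 → 1387.)

Yes — net change −68 (cost falls by 68).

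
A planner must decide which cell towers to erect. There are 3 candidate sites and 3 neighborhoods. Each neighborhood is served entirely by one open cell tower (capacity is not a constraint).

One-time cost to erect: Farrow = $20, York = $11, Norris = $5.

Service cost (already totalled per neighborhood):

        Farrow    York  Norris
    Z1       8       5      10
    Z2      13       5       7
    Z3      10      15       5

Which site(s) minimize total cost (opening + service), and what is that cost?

For any fixed open set, each neighborhood goes to its cheapest open site; total = fixed + service.
{Norris}: Z1→Norris 10, Z2→Norris 7, Z3→Norris 5. Service 22; fixed 5; total 27.
{York, Norris}: service 15 + fixed 16 = 31
{York}: Z1→York 5, Z2→York 5, Z3→York 15. Service 25; fixed 11; total 36.
{Farrow, York, Norris}: service 15 + fixed 36 = 51
No other subset beats 27.

Open Norris only; minimum total cost 27.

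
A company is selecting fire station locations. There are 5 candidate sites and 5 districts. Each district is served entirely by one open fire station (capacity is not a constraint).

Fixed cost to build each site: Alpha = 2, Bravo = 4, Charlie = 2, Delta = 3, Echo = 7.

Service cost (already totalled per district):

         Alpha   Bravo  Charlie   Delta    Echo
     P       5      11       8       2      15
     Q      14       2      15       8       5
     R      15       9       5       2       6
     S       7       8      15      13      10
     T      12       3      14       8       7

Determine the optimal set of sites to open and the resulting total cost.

For any fixed open set, each district goes to its cheapest open site; total = fixed + service.
{Bravo, Delta}: P→Delta 2, Q→Bravo 2, R→Delta 2, S→Bravo 8, T→Bravo 3. Service 17; fixed 7; total 24.
{Alpha, Bravo, Delta}: P→Delta 2, Q→Bravo 2, R→Delta 2, S→Alpha 7, T→Bravo 3. Service 16; fixed 9; total 25.
{Bravo, Charlie, Delta}: P→Delta 2, Q→Bravo 2, R→Delta 2, S→Bravo 8, T→Bravo 3. Service 17; fixed 9; total 26.
{Alpha, Bravo, Charlie, Delta, Echo}: service 16 + fixed 18 = 34
No other subset beats 24.

Open Bravo and Delta; minimum total cost 24.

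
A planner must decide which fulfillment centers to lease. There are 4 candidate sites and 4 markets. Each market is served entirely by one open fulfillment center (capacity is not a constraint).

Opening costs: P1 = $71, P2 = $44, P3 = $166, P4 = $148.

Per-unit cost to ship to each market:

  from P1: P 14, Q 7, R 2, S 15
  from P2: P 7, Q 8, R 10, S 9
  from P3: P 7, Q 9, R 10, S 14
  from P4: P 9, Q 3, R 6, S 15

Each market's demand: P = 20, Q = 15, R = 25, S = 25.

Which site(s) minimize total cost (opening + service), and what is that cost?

Open P1 and P2; minimum total cost 635.

For any fixed open set, each market goes to its cheapest open site; total = fixed + service.
{P1, P2}: P→P2 7·20=140, Q→P1 7·15=105, R→P1 2·25=50, S→P2 9·25=225. Service 520; fixed 115; total 635.
{P1, P2, P4}: P→P2 7·20=140, Q→P4 3·15=45, R→P1 2·25=50, S→P2 9·25=225. Service 460; fixed 263; total 723.
{P2, P4}: P→P2 7·20=140, Q→P4 3·15=45, R→P4 6·25=150, S→P2 9·25=225. Service 560; fixed 192; total 752.
{P1, P2, P3, P4}: P→P2 7·20=140, Q→P4 3·15=45, R→P1 2·25=50, S→P2 9·25=225. Service 460; fixed 429; total 889.
No other subset beats 635.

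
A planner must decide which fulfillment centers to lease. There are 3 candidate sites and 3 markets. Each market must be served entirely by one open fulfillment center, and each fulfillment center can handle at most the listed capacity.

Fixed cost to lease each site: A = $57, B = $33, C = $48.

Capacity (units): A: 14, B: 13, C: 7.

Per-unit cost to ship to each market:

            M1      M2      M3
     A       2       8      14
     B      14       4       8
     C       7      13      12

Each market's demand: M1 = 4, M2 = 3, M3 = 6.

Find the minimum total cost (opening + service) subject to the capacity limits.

Open {B}: M1→B 14·4=56, M2→B 4·3=12, M3→B 8·6=48.
Loads: B carries 13/13. Service 116; fixed 33; total 149.
Next best feasible plan costs 158.

Minimum total cost: 149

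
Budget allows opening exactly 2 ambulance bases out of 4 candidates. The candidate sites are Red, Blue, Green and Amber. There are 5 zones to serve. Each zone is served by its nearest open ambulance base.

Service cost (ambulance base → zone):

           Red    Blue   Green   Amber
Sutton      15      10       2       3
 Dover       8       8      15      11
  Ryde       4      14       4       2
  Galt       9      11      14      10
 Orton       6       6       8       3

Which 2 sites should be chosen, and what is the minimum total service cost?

With exactly 2 open, each zone uses its cheapest among the chosen.
{Red, Amber}: Sutton→Amber 3, Dover→Red 8, Ryde→Amber 2, Galt→Red 9, Orton→Amber 3. Service cost 25.
{Blue, Amber}: service cost 26
{Green, Amber}: service cost 28
Among all 6 size-2 choices, {Red, Amber} is lowest.

Choose Red and Amber; total service cost 25.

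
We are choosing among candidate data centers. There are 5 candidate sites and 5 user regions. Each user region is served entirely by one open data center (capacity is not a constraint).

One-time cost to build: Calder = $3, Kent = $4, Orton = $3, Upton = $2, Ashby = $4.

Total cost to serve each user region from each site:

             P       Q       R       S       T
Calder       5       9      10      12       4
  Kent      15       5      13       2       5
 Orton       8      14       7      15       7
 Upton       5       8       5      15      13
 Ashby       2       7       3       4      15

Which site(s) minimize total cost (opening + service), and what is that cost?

For any fixed open set, each user region goes to its cheapest open site; total = fixed + service.
{Kent, Ashby}: P→Ashby 2, Q→Kent 5, R→Ashby 3, S→Kent 2, T→Kent 5. Service 17; fixed 8; total 25.
{Calder, Kent, Ashby}: service 16 + fixed 11 = 27
{Calder, Ashby}: service 20 + fixed 7 = 27
{Calder, Kent, Orton, Upton, Ashby}: service 16 + fixed 16 = 32
No other subset beats 25.

Open Kent and Ashby; minimum total cost 25.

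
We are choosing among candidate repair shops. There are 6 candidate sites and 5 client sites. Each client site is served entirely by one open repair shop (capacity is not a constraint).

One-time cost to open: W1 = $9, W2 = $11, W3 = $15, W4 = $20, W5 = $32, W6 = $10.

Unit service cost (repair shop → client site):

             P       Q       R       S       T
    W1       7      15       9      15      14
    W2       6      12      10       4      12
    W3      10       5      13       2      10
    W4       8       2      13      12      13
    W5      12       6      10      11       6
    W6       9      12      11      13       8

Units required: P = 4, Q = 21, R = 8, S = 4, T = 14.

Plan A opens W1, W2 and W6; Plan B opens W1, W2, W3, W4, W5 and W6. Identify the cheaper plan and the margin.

Plan B is cheaper by 179.

Plan A: {W1, W2, W6}: P→W2 6·4=24, Q→W2 12·21=252, R→W1 9·8=72, S→W2 4·4=16, T→W6 8·14=112. Service 476; fixed 30; total 506.
Plan B: {W1, W2, W3, W4, W5, W6}: P→W2 6·4=24, Q→W4 2·21=42, R→W1 9·8=72, S→W3 2·4=8, T→W5 6·14=84. Service 230; fixed 97; total 327.
Difference: |506 − 327| = 179.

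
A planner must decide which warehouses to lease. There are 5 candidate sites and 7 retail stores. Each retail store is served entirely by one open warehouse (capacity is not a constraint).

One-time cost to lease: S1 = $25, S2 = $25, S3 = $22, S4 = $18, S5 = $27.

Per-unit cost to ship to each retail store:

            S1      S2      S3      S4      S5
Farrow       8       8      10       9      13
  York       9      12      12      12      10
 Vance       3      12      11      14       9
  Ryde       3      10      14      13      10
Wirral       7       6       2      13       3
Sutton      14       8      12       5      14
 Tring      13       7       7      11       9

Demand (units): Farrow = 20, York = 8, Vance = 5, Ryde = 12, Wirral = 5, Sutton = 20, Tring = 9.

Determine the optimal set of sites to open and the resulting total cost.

Open S1, S3 and S4; minimum total cost 521.

For any fixed open set, each retail store goes to its cheapest open site; total = fixed + service.
{S1, S3, S4}: Farrow→S1 8·20=160, York→S1 9·8=72, Vance→S1 3·5=15, Ryde→S1 3·12=36, Wirral→S3 2·5=10, Sutton→S4 5·20=100, Tring→S3 7·9=63. Service 456; fixed 65; total 521.
{S1, S2, S4}: service 476 + fixed 68 = 544
{S1, S2, S3, S4}: service 456 + fixed 90 = 546
{S1, S2, S3, S4, S5}: service 456 + fixed 117 = 573
No other subset beats 521.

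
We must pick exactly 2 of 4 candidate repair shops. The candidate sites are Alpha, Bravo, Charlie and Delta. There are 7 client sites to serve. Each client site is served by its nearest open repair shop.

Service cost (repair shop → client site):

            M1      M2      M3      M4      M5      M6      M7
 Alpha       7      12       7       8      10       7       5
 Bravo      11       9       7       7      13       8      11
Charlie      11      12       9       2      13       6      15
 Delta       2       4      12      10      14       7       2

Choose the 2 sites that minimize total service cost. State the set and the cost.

Choose Charlie and Delta; total service cost 38.

With exactly 2 open, each client site uses its cheapest among the chosen.
{Charlie, Delta}: M1→Delta 2, M2→Delta 4, M3→Charlie 9, M4→Charlie 2, M5→Charlie 13, M6→Charlie 6, M7→Delta 2. Service cost 38.
{Alpha, Delta}: service cost 40
{Bravo, Delta}: service cost 42
Among all 6 size-2 choices, {Charlie, Delta} is lowest.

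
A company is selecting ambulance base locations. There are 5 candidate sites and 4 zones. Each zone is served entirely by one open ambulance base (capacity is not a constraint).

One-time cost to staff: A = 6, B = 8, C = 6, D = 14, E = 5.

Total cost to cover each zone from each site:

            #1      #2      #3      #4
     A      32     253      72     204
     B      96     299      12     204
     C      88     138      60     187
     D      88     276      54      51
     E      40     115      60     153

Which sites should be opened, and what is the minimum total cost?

Open A, B, D and E; minimum total cost 243.

For any fixed open set, each zone goes to its cheapest open site; total = fixed + service.
{A, B, D, E}: #1→A 32, #2→E 115, #3→B 12, #4→D 51. Service 210; fixed 33; total 243.
{B, D, E}: #1→E 40, #2→E 115, #3→B 12, #4→D 51. Service 218; fixed 27; total 245.
{A, B, C, D, E}: service 210 + fixed 39 = 249
{E}: service 368 + fixed 5 = 373
No other subset beats 243.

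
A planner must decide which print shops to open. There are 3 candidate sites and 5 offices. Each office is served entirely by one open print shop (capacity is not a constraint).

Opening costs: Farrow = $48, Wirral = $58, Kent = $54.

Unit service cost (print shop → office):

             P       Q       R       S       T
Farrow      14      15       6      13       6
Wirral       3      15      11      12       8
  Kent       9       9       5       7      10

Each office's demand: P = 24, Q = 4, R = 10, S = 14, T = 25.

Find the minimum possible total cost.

For any fixed open set, each office goes to its cheapest open site; total = fixed + service.
{Farrow, Wirral, Kent}: P→Wirral 3·24=72, Q→Kent 9·4=36, R→Kent 5·10=50, S→Kent 7·14=98, T→Farrow 6·25=150. Service 406; fixed 160; total 566.
{Wirral, Kent}: P→Wirral 3·24=72, Q→Kent 9·4=36, R→Kent 5·10=50, S→Kent 7·14=98, T→Wirral 8·25=200. Service 456; fixed 112; total 568.
{Farrow, Wirral}: P→Wirral 3·24=72, Q→Farrow 15·4=60, R→Farrow 6·10=60, S→Wirral 12·14=168, T→Farrow 6·25=150. Service 510; fixed 106; total 616.
{Farrow}: service 788 + fixed 48 = 836
No other subset beats 566.

Minimum total cost: 566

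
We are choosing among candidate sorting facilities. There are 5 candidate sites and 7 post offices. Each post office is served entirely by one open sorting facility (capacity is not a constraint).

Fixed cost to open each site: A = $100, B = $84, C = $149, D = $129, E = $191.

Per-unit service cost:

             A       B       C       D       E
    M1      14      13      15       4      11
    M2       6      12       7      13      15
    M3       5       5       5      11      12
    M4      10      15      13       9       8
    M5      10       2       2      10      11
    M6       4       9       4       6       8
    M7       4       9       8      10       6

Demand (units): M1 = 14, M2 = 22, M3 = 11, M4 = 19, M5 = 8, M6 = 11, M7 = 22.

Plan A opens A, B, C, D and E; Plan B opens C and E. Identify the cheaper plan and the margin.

Plan A: {A, B, C, D, E}: M1→D 4·14=56, M2→A 6·22=132, M3→A 5·11=55, M4→E 8·19=152, M5→B 2·8=16, M6→A 4·11=44, M7→A 4·22=88. Service 543; fixed 653; total 1196.
Plan B: {C, E}: M1→E 11·14=154, M2→C 7·22=154, M3→C 5·11=55, M4→E 8·19=152, M5→C 2·8=16, M6→C 4·11=44, M7→E 6·22=132. Service 707; fixed 340; total 1047.
Difference: |1196 − 1047| = 149.

Plan B is cheaper by 149.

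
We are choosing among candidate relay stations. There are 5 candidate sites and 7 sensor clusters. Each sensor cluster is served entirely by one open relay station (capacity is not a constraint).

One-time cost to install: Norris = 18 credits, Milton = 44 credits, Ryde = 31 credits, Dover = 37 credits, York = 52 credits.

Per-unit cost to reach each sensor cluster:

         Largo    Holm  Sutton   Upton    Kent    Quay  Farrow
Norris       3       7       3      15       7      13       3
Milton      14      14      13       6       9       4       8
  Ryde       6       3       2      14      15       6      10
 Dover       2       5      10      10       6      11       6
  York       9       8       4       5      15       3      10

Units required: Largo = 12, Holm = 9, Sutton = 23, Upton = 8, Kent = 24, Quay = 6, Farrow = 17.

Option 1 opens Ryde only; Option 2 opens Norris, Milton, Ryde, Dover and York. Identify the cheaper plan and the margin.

Option 2 is cheaper by 322.

Option 1: {Ryde}: Largo→Ryde 6·12=72, Holm→Ryde 3·9=27, Sutton→Ryde 2·23=46, Upton→Ryde 14·8=112, Kent→Ryde 15·24=360, Quay→Ryde 6·6=36, Farrow→Ryde 10·17=170. Service 823; fixed 31; total 854.
Option 2: {Norris, Milton, Ryde, Dover, York}: Largo→Dover 2·12=24, Holm→Ryde 3·9=27, Sutton→Ryde 2·23=46, Upton→York 5·8=40, Kent→Dover 6·24=144, Quay→York 3·6=18, Farrow→Norris 3·17=51. Service 350; fixed 182; total 532.
Difference: |854 − 532| = 322.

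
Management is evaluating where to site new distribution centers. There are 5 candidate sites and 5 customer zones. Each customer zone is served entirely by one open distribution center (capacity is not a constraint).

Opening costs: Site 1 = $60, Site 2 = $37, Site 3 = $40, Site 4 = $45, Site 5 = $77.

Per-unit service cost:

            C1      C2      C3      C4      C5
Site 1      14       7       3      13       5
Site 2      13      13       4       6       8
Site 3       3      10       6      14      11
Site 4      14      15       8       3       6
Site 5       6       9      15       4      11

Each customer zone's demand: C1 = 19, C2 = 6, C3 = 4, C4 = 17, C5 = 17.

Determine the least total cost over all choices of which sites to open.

Minimum total cost: 379

For any fixed open set, each customer zone goes to its cheapest open site; total = fixed + service.
{Site 3, Site 4}: C1→Site 3 3·19=57, C2→Site 3 10·6=60, C3→Site 3 6·4=24, C4→Site 4 3·17=51, C5→Site 4 6·17=102. Service 294; fixed 85; total 379.
{Site 1, Site 3, Site 4}: C1→Site 3 3·19=57, C2→Site 1 7·6=42, C3→Site 1 3·4=12, C4→Site 4 3·17=51, C5→Site 1 5·17=85. Service 247; fixed 145; total 392.
{Site 2, Site 3, Site 4}: service 286 + fixed 122 = 408
{Site 1, Site 2, Site 3, Site 4, Site 5}: service 247 + fixed 259 = 506
No other subset beats 379.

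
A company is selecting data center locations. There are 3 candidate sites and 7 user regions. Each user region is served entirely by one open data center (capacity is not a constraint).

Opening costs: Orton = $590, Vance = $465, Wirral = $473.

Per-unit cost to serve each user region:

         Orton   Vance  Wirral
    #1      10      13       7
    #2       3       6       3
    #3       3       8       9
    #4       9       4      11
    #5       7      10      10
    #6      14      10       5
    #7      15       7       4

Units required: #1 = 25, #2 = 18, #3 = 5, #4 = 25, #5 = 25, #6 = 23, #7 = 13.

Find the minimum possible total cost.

For any fixed open set, each user region goes to its cheapest open site; total = fixed + service.
{Wirral}: #1→Wirral 7·25=175, #2→Wirral 3·18=54, #3→Wirral 9·5=45, #4→Wirral 11·25=275, #5→Wirral 10·25=250, #6→Wirral 5·23=115, #7→Wirral 4·13=52. Service 966; fixed 473; total 1439.
{Vance}: #1→Vance 13·25=325, #2→Vance 6·18=108, #3→Vance 8·5=40, #4→Vance 4·25=100, #5→Vance 10·25=250, #6→Vance 10·23=230, #7→Vance 7·13=91. Service 1144; fixed 465; total 1609.
{Vance, Wirral}: service 786 + fixed 938 = 1724
{Orton, Vance, Wirral}: service 686 + fixed 1528 = 2214
No other subset beats 1439.

Minimum total cost: 1439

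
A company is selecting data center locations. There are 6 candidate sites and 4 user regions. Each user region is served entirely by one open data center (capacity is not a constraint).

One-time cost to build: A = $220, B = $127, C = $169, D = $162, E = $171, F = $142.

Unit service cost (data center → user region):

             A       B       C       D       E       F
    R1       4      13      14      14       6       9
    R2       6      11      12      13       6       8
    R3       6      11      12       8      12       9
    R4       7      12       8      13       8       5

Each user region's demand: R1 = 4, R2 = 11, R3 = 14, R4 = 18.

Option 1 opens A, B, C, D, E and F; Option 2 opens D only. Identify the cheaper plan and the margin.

Option 1: {A, B, C, D, E, F}: R1→A 4·4=16, R2→A 6·11=66, R3→A 6·14=84, R4→F 5·18=90. Service 256; fixed 991; total 1247.
Option 2: {D}: R1→D 14·4=56, R2→D 13·11=143, R3→D 8·14=112, R4→D 13·18=234. Service 545; fixed 162; total 707.
Difference: |1247 − 707| = 540.

Option 2 is cheaper by 540.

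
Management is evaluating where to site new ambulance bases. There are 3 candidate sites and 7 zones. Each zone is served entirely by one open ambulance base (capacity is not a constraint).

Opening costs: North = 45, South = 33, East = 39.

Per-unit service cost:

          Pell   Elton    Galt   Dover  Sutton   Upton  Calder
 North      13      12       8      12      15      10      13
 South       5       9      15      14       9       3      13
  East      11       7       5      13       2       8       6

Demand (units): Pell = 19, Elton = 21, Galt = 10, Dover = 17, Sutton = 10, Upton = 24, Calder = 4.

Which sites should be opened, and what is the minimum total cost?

For any fixed open set, each zone goes to its cheapest open site; total = fixed + service.
{South, East}: Pell→South 5·19=95, Elton→East 7·21=147, Galt→East 5·10=50, Dover→East 13·17=221, Sutton→East 2·10=20, Upton→South 3·24=72, Calder→East 6·4=24. Service 629; fixed 72; total 701.
{North, South, East}: Pell→South 5·19=95, Elton→East 7·21=147, Galt→East 5·10=50, Dover→North 12·17=204, Sutton→East 2·10=20, Upton→South 3·24=72, Calder→East 6·4=24. Service 612; fixed 117; total 729.
{North, South}: service 782 + fixed 78 = 860
{South}: Pell→South 5·19=95, Elton→South 9·21=189, Galt→South 15·10=150, Dover→South 14·17=238, Sutton→South 9·10=90, Upton→South 3·24=72, Calder→South 13·4=52. Service 886; fixed 33; total 919.
(All 7 nonempty subsets were checked; South and East is lowest.)

Open South and East; minimum total cost 701.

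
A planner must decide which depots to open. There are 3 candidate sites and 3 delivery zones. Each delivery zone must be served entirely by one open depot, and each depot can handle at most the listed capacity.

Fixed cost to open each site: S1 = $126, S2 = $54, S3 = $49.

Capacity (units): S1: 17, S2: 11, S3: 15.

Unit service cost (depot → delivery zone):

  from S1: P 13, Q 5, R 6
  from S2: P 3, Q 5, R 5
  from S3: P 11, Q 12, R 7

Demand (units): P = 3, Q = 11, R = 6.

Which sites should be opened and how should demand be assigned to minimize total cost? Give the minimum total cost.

Minimum total cost: 233

Open {S2, S3}: P→S3 11·3=33, Q→S2 5·11=55, R→S3 7·6=42.
Loads: S2 carries 11/11, S3 carries 9/15. Service 130; fixed 103; total 233.
Next best feasible plan costs 274.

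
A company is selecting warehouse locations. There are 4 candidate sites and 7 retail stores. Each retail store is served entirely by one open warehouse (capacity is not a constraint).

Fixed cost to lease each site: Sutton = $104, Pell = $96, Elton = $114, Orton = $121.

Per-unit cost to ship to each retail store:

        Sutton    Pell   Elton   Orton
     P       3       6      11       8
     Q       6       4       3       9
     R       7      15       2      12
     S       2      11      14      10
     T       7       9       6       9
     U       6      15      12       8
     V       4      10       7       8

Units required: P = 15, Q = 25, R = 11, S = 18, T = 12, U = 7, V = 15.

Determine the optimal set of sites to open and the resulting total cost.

Open Sutton and Elton; minimum total cost 570.

For any fixed open set, each retail store goes to its cheapest open site; total = fixed + service.
{Sutton, Elton}: P→Sutton 3·15=45, Q→Elton 3·25=75, R→Elton 2·11=22, S→Sutton 2·18=36, T→Elton 6·12=72, U→Sutton 6·7=42, V→Sutton 4·15=60. Service 352; fixed 218; total 570.
{Sutton}: service 494 + fixed 104 = 598
{Sutton, Pell}: P→Sutton 3·15=45, Q→Pell 4·25=100, R→Sutton 7·11=77, S→Sutton 2·18=36, T→Sutton 7·12=84, U→Sutton 6·7=42, V→Sutton 4·15=60. Service 444; fixed 200; total 644.
{Sutton, Pell, Elton, Orton}: P→Sutton 3·15=45, Q→Elton 3·25=75, R→Elton 2·11=22, S→Sutton 2·18=36, T→Elton 6·12=72, U→Sutton 6·7=42, V→Sutton 4·15=60. Service 352; fixed 435; total 787.
No other subset beats 570.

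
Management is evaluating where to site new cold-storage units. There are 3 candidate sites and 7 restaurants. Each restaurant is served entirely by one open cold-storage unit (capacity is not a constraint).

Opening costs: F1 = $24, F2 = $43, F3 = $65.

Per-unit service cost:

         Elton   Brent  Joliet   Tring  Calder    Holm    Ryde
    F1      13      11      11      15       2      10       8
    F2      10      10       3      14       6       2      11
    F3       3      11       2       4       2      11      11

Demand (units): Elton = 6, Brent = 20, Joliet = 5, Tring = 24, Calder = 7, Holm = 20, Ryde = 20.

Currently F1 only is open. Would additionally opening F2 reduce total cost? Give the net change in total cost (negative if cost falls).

Yes — net change −219 (cost falls by 219).

Current service cost with {F1}: 1087.
Adding F2: each restaurant re-picks its cheapest; new service cost 825, saving 262.
Extra fixed cost: 43. Net change = 43 − 262 = -219.
(Totals: 1111 → 892.)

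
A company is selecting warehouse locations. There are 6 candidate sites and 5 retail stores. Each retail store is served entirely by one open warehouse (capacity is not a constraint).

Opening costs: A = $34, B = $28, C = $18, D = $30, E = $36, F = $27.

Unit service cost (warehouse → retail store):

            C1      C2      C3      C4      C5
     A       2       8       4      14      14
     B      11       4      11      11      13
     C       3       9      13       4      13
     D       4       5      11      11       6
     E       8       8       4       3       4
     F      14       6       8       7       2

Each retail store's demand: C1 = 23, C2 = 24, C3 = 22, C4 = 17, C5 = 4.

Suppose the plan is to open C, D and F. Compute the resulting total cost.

Each retail store is assigned to its cheapest site among the open ones.
{C, D, F}: C1→C 3·23=69, C2→D 5·24=120, C3→F 8·22=176, C4→C 4·17=68, C5→F 2·4=8. Service 441; fixed 75; total 516.

Total cost: 516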